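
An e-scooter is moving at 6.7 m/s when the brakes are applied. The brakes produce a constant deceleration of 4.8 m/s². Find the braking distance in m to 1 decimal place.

Braking distance = v²/(2a) = 6.7000² / (2 × 4.800) = 44.890 / 9.600 = 4.676 m.

Braking distance ≈ 4.7 m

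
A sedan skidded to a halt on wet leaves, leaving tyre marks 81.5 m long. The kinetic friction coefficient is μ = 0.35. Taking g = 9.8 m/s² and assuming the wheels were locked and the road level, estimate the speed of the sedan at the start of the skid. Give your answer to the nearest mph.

Initial speed ≈ 53 mph

Deceleration a = μg = 0.35 × 9.8 = 3.430 m/s².
v = √(2a·d) = √(2 × 3.430 × 81.5) = √559.090 = 23.6451 m/s.
= 23.6451 ÷ 0.44704 = 52.893 mph.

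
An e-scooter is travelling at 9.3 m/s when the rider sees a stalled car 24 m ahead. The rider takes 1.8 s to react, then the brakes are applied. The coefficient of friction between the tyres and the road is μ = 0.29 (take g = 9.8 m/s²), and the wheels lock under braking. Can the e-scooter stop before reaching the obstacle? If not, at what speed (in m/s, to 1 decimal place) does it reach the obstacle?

No — it strikes the obstacle at 6.7 m/s

a = μg = 0.29 × 9.8 = 2.842 m/s².
Reaction distance = 9.3000 × 1.8 = 16.740 m.
Braking distance needed to stop: v²/(2a) = 86.490 / 5.684 = 15.216 m, so total needed = 16.740 + 15.216 = 31.956 m > 24 m — it cannot stop.
Distance remaining when braking begins: 24 − 16.740 = 7.260 m.
v² = v₀² − 2a·d = 86.490 − 2 × 2.842 × 7.260 = 45.224 m²/s².
v = √45.224 = 6.725 m/s.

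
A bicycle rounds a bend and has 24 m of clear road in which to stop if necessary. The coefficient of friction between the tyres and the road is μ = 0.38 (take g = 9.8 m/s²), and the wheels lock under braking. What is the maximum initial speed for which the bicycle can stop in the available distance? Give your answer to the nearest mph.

Maximum speed ≈ 30 mph

a = μg = 0.38 × 9.8 = 3.724 m/s².
v²/(2a) = d ⇒ v = √(2 × 3.724 × 24) = √178.75 = 13.3697 m/s.
13.3697 m/s ÷ 0.44704 = 29.907 mph.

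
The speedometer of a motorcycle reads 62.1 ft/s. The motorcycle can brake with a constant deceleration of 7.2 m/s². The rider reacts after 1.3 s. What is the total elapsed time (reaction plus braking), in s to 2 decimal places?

62.1 ft/s × 0.3048 = 18.9281 m/s.
Braking time = v/a = 18.9281 / 7.200 = 2.629 s.
Total = 1.3 + 2.629 = 3.929 s.

Total time ≈ 3.93 s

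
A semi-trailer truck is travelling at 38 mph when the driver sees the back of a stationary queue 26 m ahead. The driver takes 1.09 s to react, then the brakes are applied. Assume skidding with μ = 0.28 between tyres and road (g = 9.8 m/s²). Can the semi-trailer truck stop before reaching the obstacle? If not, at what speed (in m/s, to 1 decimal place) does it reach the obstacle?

No — it strikes the obstacle at 15.7 m/s

38 mph × 0.44704 = 16.9875 m/s.
a = μg = 0.28 × 9.8 = 2.744 m/s².
Reaction distance = 16.9875 × 1.09 = 18.516 m.
Braking distance needed to stop: v²/(2a) = 288.575 / 5.488 = 52.583 m, so total needed = 18.516 + 52.583 = 71.099 m > 26 m — it cannot stop.
Distance remaining when braking begins: 26 − 18.516 = 7.484 m.
v² = v₀² − 2a·d = 288.575 − 2 × 2.744 × 7.484 = 247.503 m²/s².
v = √247.503 = 15.732 m/s.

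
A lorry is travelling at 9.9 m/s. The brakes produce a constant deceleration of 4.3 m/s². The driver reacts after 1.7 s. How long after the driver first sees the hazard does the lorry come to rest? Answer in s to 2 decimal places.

Braking time = v/a = 9.9000 / 4.300 = 2.302 s.
Total = 1.7 + 2.302 = 4.002 s.

Total time ≈ 4.00 s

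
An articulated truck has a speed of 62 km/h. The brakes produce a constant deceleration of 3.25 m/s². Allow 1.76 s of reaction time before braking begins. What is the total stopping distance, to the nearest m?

Total stopping distance ≈ 76 m

62 km/h ÷ 3.6 = 17.2222 m/s.
Reaction distance = v·t_r = 17.2222 × 1.76 = 30.311 m.
Braking distance = v²/(2a) = 17.2222² / (2 × 3.250) = 296.604 / 6.500 = 45.631 m.
Total = 30.311 + 45.631 = 75.942 m.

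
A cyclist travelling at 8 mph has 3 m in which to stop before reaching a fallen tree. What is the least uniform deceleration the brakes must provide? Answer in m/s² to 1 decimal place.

Required deceleration ≈ 2.1 m/s²

8 mph × 0.44704 = 3.5763 m/s.
v² = 2a·d ⇒ a = v²/(2d) = 3.5763² / (2 × 3.000) = 12.790 / 6.000 = 2.1317 m/s².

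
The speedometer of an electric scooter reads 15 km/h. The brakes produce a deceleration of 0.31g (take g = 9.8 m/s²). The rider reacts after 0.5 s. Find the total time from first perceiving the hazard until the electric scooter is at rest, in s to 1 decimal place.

15 km/h ÷ 3.6 = 4.1667 m/s.
a = 0.31 × 9.8 = 3.038 m/s².
Braking time = v/a = 4.1667 / 3.038 = 1.372 s.
Total = 0.5 + 1.372 = 1.872 s.

Total time ≈ 1.9 s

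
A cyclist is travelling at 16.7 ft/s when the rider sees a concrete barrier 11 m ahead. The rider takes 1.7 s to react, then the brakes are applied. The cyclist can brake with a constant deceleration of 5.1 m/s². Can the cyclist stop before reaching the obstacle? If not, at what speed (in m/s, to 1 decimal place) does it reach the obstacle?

No — it strikes the obstacle at 1.4 m/s

16.7 ft/s × 0.3048 = 5.0902 m/s.
Reaction distance = 5.0902 × 1.7 = 8.653 m.
Braking distance needed to stop: v²/(2a) = 25.910 / 10.200 = 2.540 m, so total needed = 8.653 + 2.540 = 11.193 m > 11 m — it cannot stop.
Distance remaining when braking begins: 11 − 8.653 = 2.347 m.
v² = v₀² − 2a·d = 25.910 − 2 × 5.100 × 2.347 = 1.971 m²/s².
v = √1.971 = 1.404 m/s.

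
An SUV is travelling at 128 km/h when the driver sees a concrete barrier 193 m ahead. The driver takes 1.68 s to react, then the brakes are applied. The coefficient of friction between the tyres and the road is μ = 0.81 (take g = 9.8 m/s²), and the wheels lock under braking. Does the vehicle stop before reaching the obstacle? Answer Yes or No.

Yes

128 km/h ÷ 3.6 = 35.5556 m/s.
a = μg = 0.81 × 9.8 = 7.938 m/s².
Reaction distance = 35.5556 × 1.68 = 59.733 m.
Braking distance = v²/(2a) = 1264.201 / 15.876 = 79.630 m.
Total stopping distance = 59.733 + 79.630 = 139.363 m, vs 193 m available — it stops with 193 − 139.363 = 53.637 m to spare.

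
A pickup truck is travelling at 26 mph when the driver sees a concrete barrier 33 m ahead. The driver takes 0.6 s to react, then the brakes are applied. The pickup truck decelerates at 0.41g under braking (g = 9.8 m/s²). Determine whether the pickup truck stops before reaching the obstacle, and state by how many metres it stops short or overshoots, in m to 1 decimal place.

Yes — it stops 9.2 m short of the obstacle

26 mph × 0.44704 = 11.6230 m/s.
a = 0.41 × 9.8 = 4.018 m/s².
Reaction distance = 11.6230 × 0.6 = 6.974 m.
Braking distance = v²/(2a) = 135.094 / 8.036 = 16.811 m.
Total stopping distance = 6.974 + 16.811 = 23.785 m, vs 33 m available — it stops with 33 − 23.785 = 9.215 m to spare.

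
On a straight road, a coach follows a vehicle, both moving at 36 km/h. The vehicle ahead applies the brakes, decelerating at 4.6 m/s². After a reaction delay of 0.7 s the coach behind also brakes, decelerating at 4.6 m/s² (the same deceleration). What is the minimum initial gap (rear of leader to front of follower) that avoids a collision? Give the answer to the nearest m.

36 km/h ÷ 3.6 = 10.0000 m/s.
Leader travels v²/(2a_L) = 100.000 / 9.200 = 10.870 m before stopping.
Follower covers v·t_r = 10.0000 × 0.7 = 7.000 m while reacting, then v²/(2a_F) = 100.000 / 9.200 = 10.870 m while braking, for a total of 7.000 + 10.870 = 17.870 m.
Since a_F ≤ a_L and the follower starts braking later, the follower is never slower than the leader, so the closest approach is when both have stopped.
Minimum gap = 17.870 − 10.870 = 7.000 m.

Minimum gap ≈ 7 m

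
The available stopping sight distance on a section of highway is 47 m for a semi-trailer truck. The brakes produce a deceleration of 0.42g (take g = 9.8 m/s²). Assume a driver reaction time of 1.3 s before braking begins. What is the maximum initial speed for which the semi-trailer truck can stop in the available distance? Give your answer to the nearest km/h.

a = 0.42 × 9.8 = 4.116 m/s².
Stopping distance: v·t_r + v²/(2a) = 47 with t_r = 1.3 s and a = 4.116 m/s².
So v² + 10.702 v − 386.90 = 0.
Positive root: v = −a·t_r + √((a·t_r)² + 2a·d) = −5.351 + √(28.633 + 386.90) = 15.0336 m/s.
15.0336 m/s × 3.6 = 54.121 km/h.

Maximum speed ≈ 54 km/h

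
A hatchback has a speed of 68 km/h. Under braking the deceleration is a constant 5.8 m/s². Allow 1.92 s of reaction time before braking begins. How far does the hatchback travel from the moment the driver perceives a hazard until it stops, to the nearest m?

68 km/h ÷ 3.6 = 18.8889 m/s.
Reaction distance = v·t_r = 18.8889 × 1.92 = 36.267 m.
Braking distance = v²/(2a) = 18.8889² / (2 × 5.800) = 356.791 / 11.600 = 30.758 m.
Total = 36.267 + 30.758 = 67.025 m.

Total stopping distance ≈ 67 m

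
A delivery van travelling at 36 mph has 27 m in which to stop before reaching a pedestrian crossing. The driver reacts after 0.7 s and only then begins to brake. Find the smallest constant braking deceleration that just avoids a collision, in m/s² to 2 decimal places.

Required deceleration ≈ 8.23 m/s²

36 mph × 0.44704 = 16.0934 m/s.
Distance covered during reaction = 16.0934 × 0.7 = 11.265 m.
Distance available for braking: 27 − 11.265 = 15.735 m.
v² = 2a·d ⇒ a = v²/(2d) = 16.0934² / (2 × 15.735) = 258.998 / 31.470 = 8.2300 m/s².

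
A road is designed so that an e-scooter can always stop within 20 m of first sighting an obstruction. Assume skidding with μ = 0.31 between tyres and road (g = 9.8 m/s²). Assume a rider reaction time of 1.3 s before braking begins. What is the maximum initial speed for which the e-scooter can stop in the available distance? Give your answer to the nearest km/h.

Maximum speed ≈ 28 km/h

a = μg = 0.31 × 9.8 = 3.038 m/s².
Stopping distance: v·t_r + v²/(2a) = 20 with t_r = 1.3 s and a = 3.038 m/s².
So v² + 7.899 v − 121.52 = 0.
Positive root: v = −a·t_r + √((a·t_r)² + 2a·d) = −3.949 + √(15.595 + 121.52) = 7.7606 m/s.
7.7606 m/s × 3.6 = 27.938 km/h.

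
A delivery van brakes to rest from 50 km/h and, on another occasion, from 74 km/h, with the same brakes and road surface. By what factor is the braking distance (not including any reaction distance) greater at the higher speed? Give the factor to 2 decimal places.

Braking distance d = v²/(2a), so with a fixed, d ∝ v².
Factor = (74/50)² = 1.4800² = 2.1904.

Factor ≈ 2.19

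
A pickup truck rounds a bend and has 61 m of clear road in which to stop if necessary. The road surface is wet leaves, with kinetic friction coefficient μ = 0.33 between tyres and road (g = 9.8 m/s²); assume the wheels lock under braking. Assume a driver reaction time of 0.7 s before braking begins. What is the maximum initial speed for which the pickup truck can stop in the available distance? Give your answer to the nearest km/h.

a = μg = 0.33 × 9.8 = 3.234 m/s².
Stopping distance: v·t_r + v²/(2a) = 61 with t_r = 0.7 s and a = 3.234 m/s².
So v² + 4.528 v − 394.55 = 0.
Positive root: v = −a·t_r + √((a·t_r)² + 2a·d) = −2.264 + √(5.126 + 394.55) = 17.7279 m/s.
17.7279 m/s × 3.6 = 63.820 km/h.

Maximum speed ≈ 64 km/h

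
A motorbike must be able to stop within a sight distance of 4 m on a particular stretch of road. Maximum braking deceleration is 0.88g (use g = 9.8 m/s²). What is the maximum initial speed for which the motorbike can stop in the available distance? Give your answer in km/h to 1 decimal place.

a = 0.88 × 9.8 = 8.624 m/s².
v²/(2a) = d ⇒ v = √(2 × 8.624 × 4) = √68.99 = 8.3060 m/s.
8.3060 m/s × 3.6 = 29.902 km/h.

Maximum speed ≈ 29.9 km/h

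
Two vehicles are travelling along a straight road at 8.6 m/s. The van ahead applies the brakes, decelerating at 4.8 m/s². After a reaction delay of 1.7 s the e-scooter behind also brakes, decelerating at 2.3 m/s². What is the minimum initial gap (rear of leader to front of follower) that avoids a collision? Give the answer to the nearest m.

Leader travels v²/(2a_L) = 73.960 / 9.600 = 7.704 m before stopping.
Follower covers v·t_r = 8.6000 × 1.7 = 14.620 m while reacting, then v²/(2a_F) = 73.960 / 4.600 = 16.078 m while braking, for a total of 14.620 + 16.078 = 30.698 m.
Since a_F ≤ a_L and the follower starts braking later, the follower is never slower than the leader, so the closest approach is when both have stopped.
Minimum gap = 30.698 − 7.704 = 22.994 m.

Minimum gap ≈ 23 m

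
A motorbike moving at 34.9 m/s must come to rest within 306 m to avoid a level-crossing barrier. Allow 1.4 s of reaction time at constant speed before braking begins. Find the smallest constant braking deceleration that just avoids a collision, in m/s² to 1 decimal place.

Distance covered during reaction = 34.9000 × 1.4 = 48.860 m.
Distance available for braking: 306 − 48.860 = 257.140 m.
v² = 2a·d ⇒ a = v²/(2d) = 34.9000² / (2 × 257.140) = 1218.010 / 514.280 = 2.3684 m/s².

Required deceleration ≈ 2.4 m/s²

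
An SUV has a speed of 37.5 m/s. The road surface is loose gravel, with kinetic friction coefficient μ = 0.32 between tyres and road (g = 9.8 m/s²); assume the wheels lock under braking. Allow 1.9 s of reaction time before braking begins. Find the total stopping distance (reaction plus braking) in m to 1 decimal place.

Total stopping distance ≈ 295.5 m

a = μg = 0.32 × 9.8 = 3.136 m/s².
Reaction distance = v·t_r = 37.5000 × 1.9 = 71.250 m.
Braking distance = v²/(2a) = 37.5000² / (2 × 3.136) = 1406.250 / 6.272 = 224.211 m.
Total = 71.250 + 224.211 = 295.461 m.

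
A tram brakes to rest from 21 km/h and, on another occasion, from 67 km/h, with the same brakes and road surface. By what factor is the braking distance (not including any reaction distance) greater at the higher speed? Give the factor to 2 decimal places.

Factor ≈ 10.18

Braking distance d = v²/(2a), so with a fixed, d ∝ v².
Factor = (67/21)² = 3.1905² = 10.1793.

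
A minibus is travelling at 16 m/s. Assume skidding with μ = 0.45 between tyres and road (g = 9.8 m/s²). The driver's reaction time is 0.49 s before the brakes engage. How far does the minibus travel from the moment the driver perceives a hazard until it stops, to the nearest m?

Total stopping distance ≈ 37 m

a = μg = 0.45 × 9.8 = 4.410 m/s².
Reaction distance = v·t_r = 16.0000 × 0.49 = 7.840 m.
Braking distance = v²/(2a) = 16.0000² / (2 × 4.410) = 256.000 / 8.820 = 29.025 m.
Total = 7.840 + 29.025 = 36.865 m.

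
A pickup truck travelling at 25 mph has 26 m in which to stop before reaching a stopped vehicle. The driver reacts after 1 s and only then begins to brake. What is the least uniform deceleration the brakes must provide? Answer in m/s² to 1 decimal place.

25 mph × 0.44704 = 11.1760 m/s.
Distance covered during reaction = 11.1760 × 1 = 11.176 m.
Distance available for braking: 26 − 11.176 = 14.824 m.
v² = 2a·d ⇒ a = v²/(2d) = 11.1760² / (2 × 14.824) = 124.903 / 29.648 = 4.2129 m/s².

Required deceleration ≈ 4.2 m/s²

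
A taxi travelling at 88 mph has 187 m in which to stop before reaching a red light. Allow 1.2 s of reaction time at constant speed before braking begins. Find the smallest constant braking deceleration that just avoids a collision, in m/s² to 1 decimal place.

Required deceleration ≈ 5.5 m/s²

88 mph × 0.44704 = 39.3395 m/s.
Distance covered during reaction = 39.3395 × 1.2 = 47.207 m.
Distance available for braking: 187 − 47.207 = 139.793 m.
v² = 2a·d ⇒ a = v²/(2d) = 39.3395² / (2 × 139.793) = 1547.596 / 279.586 = 5.5353 m/s².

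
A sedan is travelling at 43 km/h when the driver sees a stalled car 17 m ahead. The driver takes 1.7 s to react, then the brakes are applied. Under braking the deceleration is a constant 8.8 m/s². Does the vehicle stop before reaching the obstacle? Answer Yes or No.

43 km/h ÷ 3.6 = 11.9444 m/s.
Reaction distance = 11.9444 × 1.7 = 20.305 m.
Braking distance = v²/(2a) = 142.669 / 17.600 = 8.106 m.
Total stopping distance = 20.305 + 8.106 = 28.411 m, vs 17 m available — it cannot stop in time and overshoots by 28.411 − 17 = 11.411 m.

No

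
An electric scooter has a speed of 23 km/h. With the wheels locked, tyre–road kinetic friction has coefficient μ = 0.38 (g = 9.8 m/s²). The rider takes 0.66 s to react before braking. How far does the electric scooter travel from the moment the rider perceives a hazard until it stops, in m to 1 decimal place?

Total stopping distance ≈ 9.7 m

23 km/h ÷ 3.6 = 6.3889 m/s.
a = μg = 0.38 × 9.8 = 3.724 m/s².
Reaction distance = v·t_r = 6.3889 × 0.66 = 4.217 m.
Braking distance = v²/(2a) = 6.3889² / (2 × 3.724) = 40.818 / 7.448 = 5.480 m.
Total = 4.217 + 5.480 = 9.697 m.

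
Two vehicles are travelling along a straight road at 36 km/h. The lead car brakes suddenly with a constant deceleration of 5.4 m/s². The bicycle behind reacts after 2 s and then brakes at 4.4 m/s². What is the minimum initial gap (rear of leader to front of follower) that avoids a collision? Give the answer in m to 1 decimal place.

Minimum gap ≈ 22.1 m

36 km/h ÷ 3.6 = 10.0000 m/s.
Leader travels v²/(2a_L) = 100.000 / 10.800 = 9.259 m before stopping.
Follower covers v·t_r = 10.0000 × 2 = 20.000 m while reacting, then v²/(2a_F) = 100.000 / 8.800 = 11.364 m while braking, for a total of 20.000 + 11.364 = 31.364 m.
Since a_F ≤ a_L and the follower starts braking later, the follower is never slower than the leader, so the closest approach is when both have stopped.
Minimum gap = 31.364 − 9.259 = 22.105 m.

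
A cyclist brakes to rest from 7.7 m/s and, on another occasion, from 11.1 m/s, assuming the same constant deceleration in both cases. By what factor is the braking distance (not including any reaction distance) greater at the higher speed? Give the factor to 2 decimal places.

Braking distance d = v²/(2a), so with a fixed, d ∝ v².
Factor = (11.1/7.7)² = 1.4416² = 2.0782.

Factor ≈ 2.08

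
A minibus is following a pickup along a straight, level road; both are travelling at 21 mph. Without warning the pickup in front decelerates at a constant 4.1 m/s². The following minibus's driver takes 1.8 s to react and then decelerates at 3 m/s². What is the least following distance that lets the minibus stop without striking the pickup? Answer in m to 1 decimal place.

Minimum gap ≈ 20.8 m

21 mph × 0.44704 = 9.3878 m/s.
Leader travels v²/(2a_L) = 88.131 / 8.200 = 10.748 m before stopping.
Follower covers v·t_r = 9.3878 × 1.8 = 16.898 m while reacting, then v²/(2a_F) = 88.131 / 6.000 = 14.688 m while braking, for a total of 16.898 + 14.688 = 31.586 m.
Since a_F ≤ a_L and the follower starts braking later, the follower is never slower than the leader, so the closest approach is when both have stopped.
Minimum gap = 31.586 − 10.748 = 20.838 m.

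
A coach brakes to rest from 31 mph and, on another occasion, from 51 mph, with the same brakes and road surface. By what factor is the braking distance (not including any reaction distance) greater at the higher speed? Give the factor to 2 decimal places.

Factor ≈ 2.71

Braking distance d = v²/(2a), so with a fixed, d ∝ v².
Factor = (51/31)² = 1.6452² = 2.7067.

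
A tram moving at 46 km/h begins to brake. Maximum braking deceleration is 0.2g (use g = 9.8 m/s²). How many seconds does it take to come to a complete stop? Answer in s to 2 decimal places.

Braking time ≈ 6.52 s

46 km/h ÷ 3.6 = 12.7778 m/s.
a = 0.2 × 9.8 = 1.960 m/s².
Braking time = v/a = 12.7778 / 1.960 = 6.519 s.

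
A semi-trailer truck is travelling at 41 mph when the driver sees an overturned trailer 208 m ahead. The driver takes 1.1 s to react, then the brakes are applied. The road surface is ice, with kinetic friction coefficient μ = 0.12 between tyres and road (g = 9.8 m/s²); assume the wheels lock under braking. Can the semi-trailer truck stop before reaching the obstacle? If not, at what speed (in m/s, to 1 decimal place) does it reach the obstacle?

41 mph × 0.44704 = 18.3286 m/s.
a = μg = 0.12 × 9.8 = 1.176 m/s².
Reaction distance = 18.3286 × 1.1 = 20.161 m.
Braking distance = v²/(2a) = 335.938 / 2.352 = 142.831 m.
Total stopping distance = 20.161 + 142.831 = 162.992 m, vs 208 m available — it stops with 208 − 162.992 = 45.008 m to spare.

Yes — it stops about 45.0 m short of the obstacle, so it never reaches it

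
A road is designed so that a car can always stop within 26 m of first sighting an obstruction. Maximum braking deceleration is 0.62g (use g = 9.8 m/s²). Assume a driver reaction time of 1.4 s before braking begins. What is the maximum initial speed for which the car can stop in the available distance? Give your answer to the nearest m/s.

a = 0.62 × 9.8 = 6.076 m/s².
Stopping distance: v·t_r + v²/(2a) = 26 with t_r = 1.4 s and a = 6.076 m/s².
So v² + 17.013 v − 315.95 = 0.
Positive root: v = −a·t_r + √((a·t_r)² + 2a·d) = −8.506 + √(72.352 + 315.95) = 11.1994 m/s.

Maximum speed ≈ 11 m/s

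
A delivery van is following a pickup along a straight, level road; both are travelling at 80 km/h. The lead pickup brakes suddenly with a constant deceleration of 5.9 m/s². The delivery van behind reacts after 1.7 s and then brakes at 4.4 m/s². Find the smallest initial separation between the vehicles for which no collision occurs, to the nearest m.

Minimum gap ≈ 52 m

80 km/h ÷ 3.6 = 22.2222 m/s.
Leader travels v²/(2a_L) = 493.826 / 11.800 = 41.850 m before stopping.
Follower covers v·t_r = 22.2222 × 1.7 = 37.778 m while reacting, then v²/(2a_F) = 493.826 / 8.800 = 56.117 m while braking, for a total of 37.778 + 56.117 = 93.895 m.
Since a_F ≤ a_L and the follower starts braking later, the follower is never slower than the leader, so the closest approach is when both have stopped.
Minimum gap = 93.895 − 41.850 = 52.045 m.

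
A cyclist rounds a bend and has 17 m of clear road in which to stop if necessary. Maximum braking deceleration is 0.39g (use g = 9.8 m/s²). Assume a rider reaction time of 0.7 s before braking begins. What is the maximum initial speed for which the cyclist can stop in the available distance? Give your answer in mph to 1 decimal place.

Maximum speed ≈ 20.2 mph

a = 0.39 × 9.8 = 3.822 m/s².
Stopping distance: v·t_r + v²/(2a) = 17 with t_r = 0.7 s and a = 3.822 m/s².
So v² + 5.351 v − 129.95 = 0.
Positive root: v = −a·t_r + √((a·t_r)² + 2a·d) = −2.675 + √(7.156 + 129.95) = 9.0342 m/s.
9.0342 m/s ÷ 0.44704 = 20.209 mph.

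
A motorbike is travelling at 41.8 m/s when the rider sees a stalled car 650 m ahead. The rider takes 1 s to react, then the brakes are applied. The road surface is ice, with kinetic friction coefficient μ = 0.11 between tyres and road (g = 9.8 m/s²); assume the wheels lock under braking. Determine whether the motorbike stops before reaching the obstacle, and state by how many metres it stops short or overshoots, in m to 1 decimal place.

No — it overshoots by 202.2 m

a = μg = 0.11 × 9.8 = 1.078 m/s².
Reaction distance = 41.8000 × 1 = 41.800 m.
Braking distance = v²/(2a) = 1747.240 / 2.156 = 810.408 m.
Total stopping distance = 41.800 + 810.408 = 852.208 m, vs 650 m available — it cannot stop in time and overshoots by 852.208 − 650 = 202.208 m.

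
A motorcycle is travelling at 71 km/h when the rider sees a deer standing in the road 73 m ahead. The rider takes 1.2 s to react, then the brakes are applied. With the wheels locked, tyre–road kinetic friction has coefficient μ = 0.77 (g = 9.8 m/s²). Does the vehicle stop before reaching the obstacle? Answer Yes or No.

Yes

71 km/h ÷ 3.6 = 19.7222 m/s.
a = μg = 0.77 × 9.8 = 7.546 m/s².
Reaction distance = 19.7222 × 1.2 = 23.667 m.
Braking distance = v²/(2a) = 388.965 / 15.092 = 25.773 m.
Total stopping distance = 23.667 + 25.773 = 49.440 m, vs 73 m available — it stops with 73 − 49.440 = 23.560 m to spare.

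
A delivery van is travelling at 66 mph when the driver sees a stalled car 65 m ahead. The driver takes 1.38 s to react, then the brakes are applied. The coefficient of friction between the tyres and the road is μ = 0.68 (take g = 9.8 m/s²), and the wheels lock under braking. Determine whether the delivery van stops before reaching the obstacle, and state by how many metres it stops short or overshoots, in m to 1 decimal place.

No — it overshoots by 41.0 m

66 mph × 0.44704 = 29.5046 m/s.
a = μg = 0.68 × 9.8 = 6.664 m/s².
Reaction distance = 29.5046 × 1.38 = 40.716 m.
Braking distance = v²/(2a) = 870.521 / 13.328 = 65.315 m.
Total stopping distance = 40.716 + 65.315 = 106.031 m, vs 65 m available — it cannot stop in time and overshoots by 106.031 − 65 = 41.031 m.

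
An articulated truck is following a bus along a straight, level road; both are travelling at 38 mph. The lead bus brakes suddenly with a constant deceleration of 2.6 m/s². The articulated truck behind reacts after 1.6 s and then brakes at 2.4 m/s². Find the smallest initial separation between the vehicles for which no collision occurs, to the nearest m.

38 mph × 0.44704 = 16.9875 m/s.
Leader travels v²/(2a_L) = 288.575 / 5.200 = 55.495 m before stopping.
Follower covers v·t_r = 16.9875 × 1.6 = 27.180 m while reacting, then v²/(2a_F) = 288.575 / 4.800 = 60.120 m while braking, for a total of 27.180 + 60.120 = 87.300 m.
Since a_F ≤ a_L and the follower starts braking later, the follower is never slower than the leader, so the closest approach is when both have stopped.
Minimum gap = 87.300 − 55.495 = 31.805 m.

Minimum gap ≈ 32 m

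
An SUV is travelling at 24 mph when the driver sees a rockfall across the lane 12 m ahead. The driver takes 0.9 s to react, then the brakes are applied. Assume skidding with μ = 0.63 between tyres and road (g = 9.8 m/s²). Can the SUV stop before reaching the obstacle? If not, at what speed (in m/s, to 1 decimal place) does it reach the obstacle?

24 mph × 0.44704 = 10.7290 m/s.
a = μg = 0.63 × 9.8 = 6.174 m/s².
Reaction distance = 10.7290 × 0.9 = 9.656 m.
Braking distance needed to stop: v²/(2a) = 115.111 / 12.348 = 9.322 m, so total needed = 9.656 + 9.322 = 18.978 m > 12 m — it cannot stop.
Distance remaining when braking begins: 12 − 9.656 = 2.344 m.
v² = v₀² − 2a·d = 115.111 − 2 × 6.174 × 2.344 = 86.167 m²/s².
v = √86.167 = 9.283 m/s.

No — it strikes the obstacle at 9.3 m/s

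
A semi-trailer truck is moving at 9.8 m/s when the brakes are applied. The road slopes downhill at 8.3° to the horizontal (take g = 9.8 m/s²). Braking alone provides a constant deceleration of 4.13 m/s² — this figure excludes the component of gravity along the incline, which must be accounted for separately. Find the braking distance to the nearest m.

Gravity along the downhill slope reduces the braking deceleration: a_eff = 4.130 − 9.8·sin 8.3° = 4.130 − 1.415 = 2.715 m/s².
Braking distance = v²/(2a) = 9.8000² / (2 × 2.715) = 96.040 / 5.430 = 17.687 m.

Braking distance ≈ 18 m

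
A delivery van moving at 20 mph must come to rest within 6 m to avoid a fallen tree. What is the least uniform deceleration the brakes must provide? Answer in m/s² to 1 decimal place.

Required deceleration ≈ 6.7 m/s²

20 mph × 0.44704 = 8.9408 m/s.
v² = 2a·d ⇒ a = v²/(2d) = 8.9408² / (2 × 6.000) = 79.938 / 12.000 = 6.6615 m/s².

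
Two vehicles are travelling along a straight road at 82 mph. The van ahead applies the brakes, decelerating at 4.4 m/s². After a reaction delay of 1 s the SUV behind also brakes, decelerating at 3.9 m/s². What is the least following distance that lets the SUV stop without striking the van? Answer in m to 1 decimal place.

Minimum gap ≈ 56.2 m

82 mph × 0.44704 = 36.6573 m/s.
Leader travels v²/(2a_L) = 1343.758 / 8.800 = 152.700 m before stopping.
Follower covers v·t_r = 36.6573 × 1 = 36.657 m while reacting, then v²/(2a_F) = 1343.758 / 7.800 = 172.277 m while braking, for a total of 36.657 + 172.277 = 208.934 m.
Since a_F ≤ a_L and the follower starts braking later, the follower is never slower than the leader, so the closest approach is when both have stopped.
Minimum gap = 208.934 − 152.700 = 56.234 m.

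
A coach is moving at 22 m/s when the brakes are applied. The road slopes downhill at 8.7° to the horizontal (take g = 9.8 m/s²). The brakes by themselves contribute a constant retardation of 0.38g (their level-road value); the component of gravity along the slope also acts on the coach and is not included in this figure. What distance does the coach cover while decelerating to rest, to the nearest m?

Braking distance ≈ 108 m

a = 0.38 × 9.8 = 3.724 m/s².
Gravity along the downhill slope reduces the braking deceleration: a_eff = 3.724 − 9.8·sin 8.7° = 3.724 − 1.482 = 2.242 m/s².
Braking distance = v²/(2a) = 22.0000² / (2 × 2.242) = 484.000 / 4.484 = 107.939 m.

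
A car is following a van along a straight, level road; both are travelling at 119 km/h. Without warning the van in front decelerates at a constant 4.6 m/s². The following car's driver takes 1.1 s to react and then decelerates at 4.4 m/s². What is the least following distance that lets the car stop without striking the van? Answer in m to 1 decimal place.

119 km/h ÷ 3.6 = 33.0556 m/s.
Leader travels v²/(2a_L) = 1092.673 / 9.200 = 118.769 m before stopping.
Follower covers v·t_r = 33.0556 × 1.1 = 36.361 m while reacting, then v²/(2a_F) = 1092.673 / 8.800 = 124.167 m while braking, for a total of 36.361 + 124.167 = 160.528 m.
Since a_F ≤ a_L and the follower starts braking later, the follower is never slower than the leader, so the closest approach is when both have stopped.
Minimum gap = 160.528 − 118.769 = 41.759 m.

Minimum gap ≈ 41.8 m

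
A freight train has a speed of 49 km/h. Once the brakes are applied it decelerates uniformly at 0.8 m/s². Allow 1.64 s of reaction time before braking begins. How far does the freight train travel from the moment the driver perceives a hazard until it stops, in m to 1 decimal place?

49 km/h ÷ 3.6 = 13.6111 m/s.
Reaction distance = v·t_r = 13.6111 × 1.64 = 22.322 m.
Braking distance = v²/(2a) = 13.6111² / (2 × 0.800) = 185.262 / 1.600 = 115.789 m.
Total = 22.322 + 115.789 = 138.111 m.

Total stopping distance ≈ 138.1 m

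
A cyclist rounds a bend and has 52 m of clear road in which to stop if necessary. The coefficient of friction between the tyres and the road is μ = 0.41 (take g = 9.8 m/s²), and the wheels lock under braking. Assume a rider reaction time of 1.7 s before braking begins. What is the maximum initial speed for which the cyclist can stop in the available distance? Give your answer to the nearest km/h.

Maximum speed ≈ 53 km/h

a = μg = 0.41 × 9.8 = 4.018 m/s².
Stopping distance: v·t_r + v²/(2a) = 52 with t_r = 1.7 s and a = 4.018 m/s².
So v² + 13.661 v − 417.87 = 0.
Positive root: v = −a·t_r + √((a·t_r)² + 2a·d) = −6.831 + √(46.663 + 417.87) = 14.7220 m/s.
14.7220 m/s × 3.6 = 52.999 km/h.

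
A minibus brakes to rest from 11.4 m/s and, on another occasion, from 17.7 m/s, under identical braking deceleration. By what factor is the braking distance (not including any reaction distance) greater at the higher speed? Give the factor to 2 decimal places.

Factor ≈ 2.41

Braking distance d = v²/(2a), so with a fixed, d ∝ v².
Factor = (17.7/11.4)² = 1.5526² = 2.4106.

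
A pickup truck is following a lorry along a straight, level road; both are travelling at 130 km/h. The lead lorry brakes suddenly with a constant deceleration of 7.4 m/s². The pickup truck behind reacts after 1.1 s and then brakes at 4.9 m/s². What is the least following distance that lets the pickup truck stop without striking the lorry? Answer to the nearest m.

Minimum gap ≈ 85 m

130 km/h ÷ 3.6 = 36.1111 m/s.
Leader travels v²/(2a_L) = 1304.012 / 14.800 = 88.109 m before stopping.
Follower covers v·t_r = 36.1111 × 1.1 = 39.722 m while reacting, then v²/(2a_F) = 1304.012 / 9.800 = 133.062 m while braking, for a total of 39.722 + 133.062 = 172.784 m.
Since a_F ≤ a_L and the follower starts braking later, the follower is never slower than the leader, so the closest approach is when both have stopped.
Minimum gap = 172.784 − 88.109 = 84.675 m.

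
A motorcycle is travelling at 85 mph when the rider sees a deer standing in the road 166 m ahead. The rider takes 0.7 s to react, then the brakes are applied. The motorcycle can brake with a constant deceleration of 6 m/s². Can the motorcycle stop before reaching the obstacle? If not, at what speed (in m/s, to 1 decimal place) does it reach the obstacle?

Yes — it stops about 19.1 m short of the obstacle, so it never reaches it

85 mph × 0.44704 = 37.9984 m/s.
Reaction distance = 37.9984 × 0.7 = 26.599 m.
Braking distance = v²/(2a) = 1443.878 / 12.000 = 120.323 m.
Total stopping distance = 26.599 + 120.323 = 146.922 m, vs 166 m available — it stops with 166 − 146.922 = 19.078 m to spare.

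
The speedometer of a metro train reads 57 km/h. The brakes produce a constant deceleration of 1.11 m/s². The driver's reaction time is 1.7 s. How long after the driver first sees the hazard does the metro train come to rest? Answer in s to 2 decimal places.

Total time ≈ 15.96 s

57 km/h ÷ 3.6 = 15.8333 m/s.
Braking time = v/a = 15.8333 / 1.110 = 14.264 s.
Total = 1.7 + 14.264 = 15.964 s.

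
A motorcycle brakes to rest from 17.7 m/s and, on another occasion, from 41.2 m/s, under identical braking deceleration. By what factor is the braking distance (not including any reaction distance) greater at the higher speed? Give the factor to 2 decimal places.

Braking distance d = v²/(2a), so with a fixed, d ∝ v².
Factor = (41.2/17.7)² = 2.3277² = 5.4182.

Factor ≈ 5.42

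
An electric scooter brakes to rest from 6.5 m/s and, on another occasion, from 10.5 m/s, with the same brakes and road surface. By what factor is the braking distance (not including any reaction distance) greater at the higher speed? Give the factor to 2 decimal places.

Braking distance d = v²/(2a), so with a fixed, d ∝ v².
Factor = (10.5/6.5)² = 1.6154² = 2.6095.

Factor ≈ 2.61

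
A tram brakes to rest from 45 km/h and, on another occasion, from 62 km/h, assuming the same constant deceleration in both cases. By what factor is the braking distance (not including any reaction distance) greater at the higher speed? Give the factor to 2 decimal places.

Braking distance d = v²/(2a), so with a fixed, d ∝ v².
Factor = (62/45)² = 1.3778² = 1.8983.

Factor ≈ 1.90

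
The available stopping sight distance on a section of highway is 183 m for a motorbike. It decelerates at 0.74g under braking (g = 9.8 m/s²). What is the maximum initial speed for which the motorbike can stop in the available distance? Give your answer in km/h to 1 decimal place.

Maximum speed ≈ 185.5 km/h

a = 0.74 × 9.8 = 7.252 m/s².
v²/(2a) = d ⇒ v = √(2 × 7.252 × 183) = √2654.23 = 51.5192 m/s.
51.5192 m/s × 3.6 = 185.469 km/h.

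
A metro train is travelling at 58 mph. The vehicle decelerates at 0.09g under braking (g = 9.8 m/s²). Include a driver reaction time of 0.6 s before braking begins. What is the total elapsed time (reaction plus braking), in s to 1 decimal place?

Total time ≈ 30.0 s

58 mph × 0.44704 = 25.9283 m/s.
a = 0.09 × 9.8 = 0.882 m/s².
Braking time = v/a = 25.9283 / 0.882 = 29.397 s.
Total = 0.6 + 29.397 = 29.997 s.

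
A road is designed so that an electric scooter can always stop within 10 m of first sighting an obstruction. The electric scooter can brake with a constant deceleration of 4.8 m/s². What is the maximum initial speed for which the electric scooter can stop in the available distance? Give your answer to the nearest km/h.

Maximum speed ≈ 35 km/h

v²/(2a) = d ⇒ v = √(2 × 4.800 × 10) = √96.00 = 9.7980 m/s.
9.7980 m/s × 3.6 = 35.273 km/h.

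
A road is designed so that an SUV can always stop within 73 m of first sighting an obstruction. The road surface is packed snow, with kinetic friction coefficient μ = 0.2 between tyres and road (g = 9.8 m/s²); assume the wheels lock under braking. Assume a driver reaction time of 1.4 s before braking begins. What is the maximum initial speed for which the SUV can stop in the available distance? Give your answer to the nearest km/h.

a = μg = 0.2 × 9.8 = 1.960 m/s².
Stopping distance: v·t_r + v²/(2a) = 73 with t_r = 1.4 s and a = 1.960 m/s².
So v² + 5.488 v − 286.16 = 0.
Positive root: v = −a·t_r + √((a·t_r)² + 2a·d) = −2.744 + √(7.530 + 286.16) = 14.3934 m/s.
14.3934 m/s × 3.6 = 51.816 km/h.

Maximum speed ≈ 52 km/h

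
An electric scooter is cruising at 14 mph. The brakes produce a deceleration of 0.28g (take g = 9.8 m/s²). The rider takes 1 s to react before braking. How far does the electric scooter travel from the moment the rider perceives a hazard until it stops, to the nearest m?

14 mph × 0.44704 = 6.2586 m/s.
a = 0.28 × 9.8 = 2.744 m/s².
Reaction distance = v·t_r = 6.2586 × 1 = 6.259 m.
Braking distance = v²/(2a) = 6.2586² / (2 × 2.744) = 39.170 / 5.488 = 7.137 m.
Total = 6.259 + 7.137 = 13.396 m.

Total stopping distance ≈ 13 m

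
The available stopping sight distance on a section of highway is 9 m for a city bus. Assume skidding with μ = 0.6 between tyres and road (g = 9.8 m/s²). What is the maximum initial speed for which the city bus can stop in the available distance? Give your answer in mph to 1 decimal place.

Maximum speed ≈ 23.0 mph

a = μg = 0.6 × 9.8 = 5.880 m/s².
v²/(2a) = d ⇒ v = √(2 × 5.880 × 9) = √105.84 = 10.2879 m/s.
10.2879 m/s ÷ 0.44704 = 23.013 mph.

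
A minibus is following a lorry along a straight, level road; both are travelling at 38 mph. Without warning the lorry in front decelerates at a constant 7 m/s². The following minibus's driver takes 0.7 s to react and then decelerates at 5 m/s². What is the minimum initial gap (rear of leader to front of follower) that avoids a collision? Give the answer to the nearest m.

Minimum gap ≈ 20 m

38 mph × 0.44704 = 16.9875 m/s.
Leader travels v²/(2a_L) = 288.575 / 14.000 = 20.613 m before stopping.
Follower covers v·t_r = 16.9875 × 0.7 = 11.891 m while reacting, then v²/(2a_F) = 288.575 / 10.000 = 28.857 m while braking, for a total of 11.891 + 28.857 = 40.748 m.
Since a_F ≤ a_L and the follower starts braking later, the follower is never slower than the leader, so the closest approach is when both have stopped.
Minimum gap = 40.748 − 20.613 = 20.135 m.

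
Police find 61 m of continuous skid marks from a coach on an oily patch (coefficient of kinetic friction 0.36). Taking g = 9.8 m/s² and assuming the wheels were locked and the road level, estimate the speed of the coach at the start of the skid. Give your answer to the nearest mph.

Deceleration a = μg = 0.36 × 9.8 = 3.528 m/s².
v = √(2a·d) = √(2 × 3.528 × 61) = √430.416 = 20.7465 m/s.
= 20.7465 ÷ 0.44704 = 46.409 mph.

Initial speed ≈ 46 mph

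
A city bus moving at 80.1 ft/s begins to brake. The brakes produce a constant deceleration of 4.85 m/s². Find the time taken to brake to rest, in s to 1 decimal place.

Braking time ≈ 5.0 s

80.1 ft/s × 0.3048 = 24.4145 m/s.
Braking time = v/a = 24.4145 / 4.850 = 5.034 s.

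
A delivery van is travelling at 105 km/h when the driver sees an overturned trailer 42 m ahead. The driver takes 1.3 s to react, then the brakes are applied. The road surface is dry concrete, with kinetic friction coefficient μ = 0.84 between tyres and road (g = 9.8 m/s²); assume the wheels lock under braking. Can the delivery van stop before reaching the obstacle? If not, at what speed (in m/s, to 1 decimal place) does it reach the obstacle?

105 km/h ÷ 3.6 = 29.1667 m/s.
a = μg = 0.84 × 9.8 = 8.232 m/s².
Reaction distance = 29.1667 × 1.3 = 37.917 m.
Braking distance needed to stop: v²/(2a) = 850.696 / 16.464 = 51.670 m, so total needed = 37.917 + 51.670 = 89.587 m > 42 m — it cannot stop.
Distance remaining when braking begins: 42 − 37.917 = 4.083 m.
v² = v₀² − 2a·d = 850.696 − 2 × 8.232 × 4.083 = 783.473 m²/s².
v = √783.473 = 27.991 m/s.

No — it strikes the obstacle at 28.0 m/s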